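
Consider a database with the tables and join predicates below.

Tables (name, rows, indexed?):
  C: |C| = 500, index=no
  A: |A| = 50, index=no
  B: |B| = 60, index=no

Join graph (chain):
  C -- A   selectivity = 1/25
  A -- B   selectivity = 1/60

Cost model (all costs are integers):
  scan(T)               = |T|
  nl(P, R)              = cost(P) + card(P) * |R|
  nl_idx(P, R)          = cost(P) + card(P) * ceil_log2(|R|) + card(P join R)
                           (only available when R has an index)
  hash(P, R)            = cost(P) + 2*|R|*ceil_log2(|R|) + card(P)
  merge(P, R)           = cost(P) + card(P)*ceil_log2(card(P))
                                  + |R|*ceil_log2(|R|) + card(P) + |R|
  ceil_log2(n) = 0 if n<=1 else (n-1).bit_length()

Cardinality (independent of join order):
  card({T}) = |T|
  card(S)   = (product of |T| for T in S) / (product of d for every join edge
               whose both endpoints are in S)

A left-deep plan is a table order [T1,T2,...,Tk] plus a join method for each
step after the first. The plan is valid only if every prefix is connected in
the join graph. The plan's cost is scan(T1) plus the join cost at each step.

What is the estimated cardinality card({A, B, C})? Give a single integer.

1000

Tables in S: A(50), B(60), C(500)
Edges inside S: C-A(d=25), A-B(d=60)
numerator = 50 * 60 * 500 = 1500000
denominator = 25 * 60 = 1500
card(S) = 1500000 / 1500 = 1000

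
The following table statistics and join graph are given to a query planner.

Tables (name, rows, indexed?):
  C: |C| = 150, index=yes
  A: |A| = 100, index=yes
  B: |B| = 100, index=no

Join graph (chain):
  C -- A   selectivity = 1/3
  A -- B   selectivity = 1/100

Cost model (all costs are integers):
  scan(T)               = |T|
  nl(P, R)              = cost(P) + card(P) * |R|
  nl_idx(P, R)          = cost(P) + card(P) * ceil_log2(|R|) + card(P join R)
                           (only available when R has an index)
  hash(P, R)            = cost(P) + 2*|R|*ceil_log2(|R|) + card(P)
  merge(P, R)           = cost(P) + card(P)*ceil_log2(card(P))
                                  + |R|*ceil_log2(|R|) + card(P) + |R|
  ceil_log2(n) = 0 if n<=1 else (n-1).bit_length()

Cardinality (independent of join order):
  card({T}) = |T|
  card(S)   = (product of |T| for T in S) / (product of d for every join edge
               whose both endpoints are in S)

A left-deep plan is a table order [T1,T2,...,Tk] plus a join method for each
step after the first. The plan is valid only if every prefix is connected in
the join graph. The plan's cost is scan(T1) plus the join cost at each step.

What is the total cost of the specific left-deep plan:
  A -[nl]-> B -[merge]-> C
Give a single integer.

12250

step 1: scan A: cost=100, card=100
step 2: join B via nl
    card(P join B) = 100*100/(100) = 100
    cost = 100 + 100*100 = 10100
step 3: join C via merge
    card(P join C) = 100*150/(3) = 5000
    cost = 10100 + 100*7 + 150*8 + 100 + 150 = 12250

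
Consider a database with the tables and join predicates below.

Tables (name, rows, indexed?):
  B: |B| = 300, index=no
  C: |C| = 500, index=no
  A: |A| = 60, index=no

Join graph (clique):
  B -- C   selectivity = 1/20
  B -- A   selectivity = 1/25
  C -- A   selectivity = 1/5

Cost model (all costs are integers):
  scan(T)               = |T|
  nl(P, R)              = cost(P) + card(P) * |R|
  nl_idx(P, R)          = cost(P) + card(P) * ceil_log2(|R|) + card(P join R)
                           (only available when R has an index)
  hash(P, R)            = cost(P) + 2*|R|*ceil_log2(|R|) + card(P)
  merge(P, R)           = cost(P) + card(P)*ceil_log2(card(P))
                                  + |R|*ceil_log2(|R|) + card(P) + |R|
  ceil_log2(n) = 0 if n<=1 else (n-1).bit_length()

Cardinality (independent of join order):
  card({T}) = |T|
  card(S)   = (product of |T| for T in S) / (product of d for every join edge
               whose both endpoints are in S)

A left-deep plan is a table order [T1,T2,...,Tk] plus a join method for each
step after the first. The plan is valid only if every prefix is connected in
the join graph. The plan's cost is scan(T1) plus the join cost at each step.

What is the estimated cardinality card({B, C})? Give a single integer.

Tables in S: B(300), C(500)
Edges inside S: B-C(d=20)
numerator = 300 * 500 = 150000
denominator = 20 = 20
card(S) = 150000 / 20 = 7500

7500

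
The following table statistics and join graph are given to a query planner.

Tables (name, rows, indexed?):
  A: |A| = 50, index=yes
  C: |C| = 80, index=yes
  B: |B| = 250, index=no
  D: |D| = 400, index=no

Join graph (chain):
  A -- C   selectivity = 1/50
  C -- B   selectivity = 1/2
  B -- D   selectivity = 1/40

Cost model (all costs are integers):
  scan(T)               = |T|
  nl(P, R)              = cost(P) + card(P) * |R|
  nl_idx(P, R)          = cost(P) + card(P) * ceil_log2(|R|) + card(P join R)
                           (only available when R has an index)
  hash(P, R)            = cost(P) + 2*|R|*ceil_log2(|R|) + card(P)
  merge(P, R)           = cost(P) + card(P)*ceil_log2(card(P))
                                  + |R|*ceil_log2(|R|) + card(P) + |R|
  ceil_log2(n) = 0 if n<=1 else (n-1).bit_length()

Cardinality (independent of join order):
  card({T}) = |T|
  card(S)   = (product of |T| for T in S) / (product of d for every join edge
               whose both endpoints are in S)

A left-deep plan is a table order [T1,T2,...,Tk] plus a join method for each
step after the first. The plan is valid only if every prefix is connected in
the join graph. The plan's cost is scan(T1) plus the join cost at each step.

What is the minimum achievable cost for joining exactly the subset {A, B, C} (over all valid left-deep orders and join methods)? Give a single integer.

Selinger DP over subsets of {A,B,C}:
  {A}: scan cost=50, card=50
  {C}: scan cost=80, card=80
  {B}: scan cost=250, card=250
  {AC}: card=80; try (C,nl_idx)→480, (A,nl_idx)→640, (A,hash)→760, (C,merge)→1040, (A,merge)→1070, (C,hash)→1220 …(+2); best=480 via (C,nl_idx)
  {BC}: card=10000; try (C,hash)→1620, (B,merge)→2970, (C,merge)→3140, (B,hash)→4160, (C,nl_idx)→12000, (B,nl)→20080 …(+1); best=1620 via (C,hash)
  {ABC}: card=10000; try (B,merge)→3370, (B,hash)→4560, (A,hash)→12220, (B,nl)→20480, (A,nl_idx)→71620, (A,merge)→151970 …(+1); best=3370 via (B,merge)

3370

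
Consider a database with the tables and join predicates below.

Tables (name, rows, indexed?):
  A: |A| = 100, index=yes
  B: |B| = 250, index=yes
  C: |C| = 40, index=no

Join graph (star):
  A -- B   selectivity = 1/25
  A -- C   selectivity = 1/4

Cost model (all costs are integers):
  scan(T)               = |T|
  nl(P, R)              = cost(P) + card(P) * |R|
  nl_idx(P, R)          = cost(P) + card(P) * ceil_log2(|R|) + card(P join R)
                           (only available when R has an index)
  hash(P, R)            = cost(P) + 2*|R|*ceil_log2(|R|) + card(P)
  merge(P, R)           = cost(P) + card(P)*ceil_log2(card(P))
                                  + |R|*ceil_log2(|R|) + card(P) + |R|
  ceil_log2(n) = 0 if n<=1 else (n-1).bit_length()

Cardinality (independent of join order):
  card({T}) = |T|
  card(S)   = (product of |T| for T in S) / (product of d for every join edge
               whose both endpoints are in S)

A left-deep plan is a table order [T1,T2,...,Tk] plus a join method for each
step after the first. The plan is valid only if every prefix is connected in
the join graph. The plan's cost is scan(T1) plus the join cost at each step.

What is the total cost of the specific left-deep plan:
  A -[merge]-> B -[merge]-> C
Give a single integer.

14430

step 1: scan A: cost=100, card=100
step 2: join B via merge
    card(P join B) = 100*250/(25) = 1000
    cost = 100 + 100*7 + 250*8 + 100 + 250 = 3150
step 3: join C via merge
    card(P join C) = 1000*40/(4) = 10000
    cost = 3150 + 1000*10 + 40*6 + 1000 + 40 = 14430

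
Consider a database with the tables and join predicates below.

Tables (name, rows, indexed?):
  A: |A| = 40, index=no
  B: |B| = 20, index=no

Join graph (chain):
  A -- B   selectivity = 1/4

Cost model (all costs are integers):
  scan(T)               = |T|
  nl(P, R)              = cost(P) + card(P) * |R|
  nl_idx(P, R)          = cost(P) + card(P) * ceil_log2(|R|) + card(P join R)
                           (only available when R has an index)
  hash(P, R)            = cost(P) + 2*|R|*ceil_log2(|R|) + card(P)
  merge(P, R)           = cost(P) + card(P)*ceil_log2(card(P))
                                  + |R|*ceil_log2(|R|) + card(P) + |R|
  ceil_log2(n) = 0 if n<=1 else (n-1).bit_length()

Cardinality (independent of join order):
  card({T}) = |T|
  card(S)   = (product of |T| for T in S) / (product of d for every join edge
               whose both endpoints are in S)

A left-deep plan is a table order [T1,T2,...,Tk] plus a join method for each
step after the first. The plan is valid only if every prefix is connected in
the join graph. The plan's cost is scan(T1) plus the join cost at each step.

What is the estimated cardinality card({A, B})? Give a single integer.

200

Tables in S: A(40), B(20)
Edges inside S: A-B(d=4)
numerator = 40 * 20 = 800
denominator = 4 = 4
card(S) = 800 / 4 = 200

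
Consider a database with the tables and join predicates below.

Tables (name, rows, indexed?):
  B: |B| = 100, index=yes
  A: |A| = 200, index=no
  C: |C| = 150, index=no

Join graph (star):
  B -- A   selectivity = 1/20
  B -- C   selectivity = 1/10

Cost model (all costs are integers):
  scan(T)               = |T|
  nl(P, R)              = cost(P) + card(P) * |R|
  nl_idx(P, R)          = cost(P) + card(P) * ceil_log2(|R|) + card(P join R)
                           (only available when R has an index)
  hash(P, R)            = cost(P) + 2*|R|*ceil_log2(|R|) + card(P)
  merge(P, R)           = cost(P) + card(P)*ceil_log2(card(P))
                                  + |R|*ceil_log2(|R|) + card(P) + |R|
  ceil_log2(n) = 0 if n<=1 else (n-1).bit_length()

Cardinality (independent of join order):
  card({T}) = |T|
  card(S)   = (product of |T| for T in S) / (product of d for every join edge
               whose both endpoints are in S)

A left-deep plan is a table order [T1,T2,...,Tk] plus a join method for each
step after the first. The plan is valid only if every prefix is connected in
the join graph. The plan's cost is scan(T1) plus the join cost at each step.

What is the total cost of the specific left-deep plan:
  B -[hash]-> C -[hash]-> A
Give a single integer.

7300

step 1: scan B: cost=100, card=100
step 2: join C via hash
    card(P join C) = 100*150/(10) = 1500
    cost = 100 + 2*150*8 + 100 = 2600
step 3: join A via hash
    card(P join A) = 1500*200/(20) = 15000
    cost = 2600 + 2*200*8 + 1500 = 7300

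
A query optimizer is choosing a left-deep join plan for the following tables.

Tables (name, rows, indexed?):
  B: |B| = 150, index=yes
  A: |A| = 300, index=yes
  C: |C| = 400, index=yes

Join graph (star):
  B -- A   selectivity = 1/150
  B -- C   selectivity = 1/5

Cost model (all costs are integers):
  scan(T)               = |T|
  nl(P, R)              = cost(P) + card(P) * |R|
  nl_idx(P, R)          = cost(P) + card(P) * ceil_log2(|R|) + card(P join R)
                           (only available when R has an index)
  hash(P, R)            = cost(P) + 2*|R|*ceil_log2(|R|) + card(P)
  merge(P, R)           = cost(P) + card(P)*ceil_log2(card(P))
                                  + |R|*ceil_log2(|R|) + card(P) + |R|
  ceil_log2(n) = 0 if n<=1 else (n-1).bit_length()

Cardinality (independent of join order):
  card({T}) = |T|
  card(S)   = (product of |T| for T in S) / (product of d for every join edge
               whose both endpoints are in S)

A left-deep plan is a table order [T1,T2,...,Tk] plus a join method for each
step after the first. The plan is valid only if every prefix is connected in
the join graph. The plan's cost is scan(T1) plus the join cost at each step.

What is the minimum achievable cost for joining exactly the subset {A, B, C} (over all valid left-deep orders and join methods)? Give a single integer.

8800

Selinger DP over subsets of {A,B,C}:
  {B}: scan cost=150, card=150
  {A}: scan cost=300, card=300
  {C}: scan cost=400, card=400
  {AB}: card=300; try (A,nl_idx)→1800, (B,hash)→3000, (B,nl_idx)→3000, (A,merge)→4500, (B,merge)→4650, (A,hash)→5700 …(+2); best=1800 via (A,nl_idx)
  {BC}: card=12000; try (B,hash)→3200, (C,merge)→5500, (B,merge)→5750, (C,hash)→7500, (C,nl_idx)→13500, (B,nl_idx)→15600 …(+2); best=3200 via (B,hash)
  {ABC}: card=24000; try (C,merge)→8800, (C,hash)→9300, (A,hash)→20600, (C,nl_idx)→28500, (C,nl)→121800, (A,nl_idx)→135200 …(+2); best=8800 via (C,merge)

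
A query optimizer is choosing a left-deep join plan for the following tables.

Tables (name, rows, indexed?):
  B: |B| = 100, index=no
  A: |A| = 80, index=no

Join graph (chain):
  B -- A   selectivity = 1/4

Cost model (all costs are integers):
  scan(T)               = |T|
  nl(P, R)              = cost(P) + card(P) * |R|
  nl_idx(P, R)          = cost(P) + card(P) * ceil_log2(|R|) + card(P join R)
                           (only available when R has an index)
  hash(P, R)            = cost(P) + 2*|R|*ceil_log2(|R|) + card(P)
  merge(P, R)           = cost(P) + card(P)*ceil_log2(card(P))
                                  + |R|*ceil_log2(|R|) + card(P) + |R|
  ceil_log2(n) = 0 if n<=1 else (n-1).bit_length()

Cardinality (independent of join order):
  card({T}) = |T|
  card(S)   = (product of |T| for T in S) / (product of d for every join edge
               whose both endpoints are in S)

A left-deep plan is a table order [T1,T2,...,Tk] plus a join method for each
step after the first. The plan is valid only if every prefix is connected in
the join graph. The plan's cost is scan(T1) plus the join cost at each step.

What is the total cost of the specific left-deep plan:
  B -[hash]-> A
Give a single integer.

step 1: scan B: cost=100, card=100
step 2: join A via hash
    card(P join A) = 100*80/(4) = 2000
    cost = 100 + 2*80*7 + 100 = 1320

1320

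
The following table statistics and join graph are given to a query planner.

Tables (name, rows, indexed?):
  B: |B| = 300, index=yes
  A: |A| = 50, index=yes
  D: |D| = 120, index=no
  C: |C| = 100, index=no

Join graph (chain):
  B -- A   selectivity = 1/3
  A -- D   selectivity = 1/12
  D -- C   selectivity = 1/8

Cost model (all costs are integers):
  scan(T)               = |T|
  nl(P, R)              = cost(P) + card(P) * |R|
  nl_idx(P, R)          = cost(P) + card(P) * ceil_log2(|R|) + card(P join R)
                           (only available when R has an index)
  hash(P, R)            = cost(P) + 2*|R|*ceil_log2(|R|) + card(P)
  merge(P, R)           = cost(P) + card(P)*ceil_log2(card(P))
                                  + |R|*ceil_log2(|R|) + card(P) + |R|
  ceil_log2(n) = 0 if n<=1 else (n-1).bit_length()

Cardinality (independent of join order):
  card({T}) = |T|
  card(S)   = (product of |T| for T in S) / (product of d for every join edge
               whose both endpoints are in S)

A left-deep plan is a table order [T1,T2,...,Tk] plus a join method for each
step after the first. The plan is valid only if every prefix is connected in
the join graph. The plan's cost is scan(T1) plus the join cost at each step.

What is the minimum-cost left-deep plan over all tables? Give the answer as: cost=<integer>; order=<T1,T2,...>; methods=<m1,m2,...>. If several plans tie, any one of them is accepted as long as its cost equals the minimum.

Selinger DP (subsets sized 1..n):
  {B}: scan cost=300, card=300
  {A}: scan cost=50, card=50
  {D}: scan cost=120, card=120
  {C}: scan cost=100, card=100
  {AB}: card=5000; try (A,hash)→1200, (B,merge)→3400, (A,merge)→3650, (B,hash)→5500, (B,nl_idx)→5500, (A,nl_idx)→7100 …(+2); best=1200 via (A,hash)
  {AD}: card=500; try (A,hash)→840, (A,nl_idx)→1340, (D,merge)→1360, (A,merge)→1430, (D,hash)→1780, (D,nl)→6050 …(+1); best=840 via (A,hash)
  {CD}: card=1500; try (C,hash)→1640, (D,merge)→1860, (D,hash)→1880, (C,merge)→1880, (D,nl)→12100, (C,nl)→12120; best=1640 via (C,hash)
  {ABD}: card=50000; try (B,hash)→6740, (D,hash)→7880, (B,merge)→8840, (B,nl_idx)→55340, (D,merge)→72160, (B,nl)→150840 …(+1); best=6740 via (B,hash)
  {ACD}: card=6250; try (C,hash)→2740, (A,hash)→3740, (C,merge)→6640, (A,nl_idx)→16890, (A,merge)→19990, (C,nl)→50840 …(+1); best=2740 via (C,hash)
  {ABCD}: card=625000; try (B,hash)→14390, (C,hash)→58140, (B,merge)→93240, (B,nl_idx)→683990, (C,merge)→857540, (B,nl)→1877740 …(+1); best=14390 via (B,hash)

cost=14390; order=D,A,C,B; methods=hash,hash,hash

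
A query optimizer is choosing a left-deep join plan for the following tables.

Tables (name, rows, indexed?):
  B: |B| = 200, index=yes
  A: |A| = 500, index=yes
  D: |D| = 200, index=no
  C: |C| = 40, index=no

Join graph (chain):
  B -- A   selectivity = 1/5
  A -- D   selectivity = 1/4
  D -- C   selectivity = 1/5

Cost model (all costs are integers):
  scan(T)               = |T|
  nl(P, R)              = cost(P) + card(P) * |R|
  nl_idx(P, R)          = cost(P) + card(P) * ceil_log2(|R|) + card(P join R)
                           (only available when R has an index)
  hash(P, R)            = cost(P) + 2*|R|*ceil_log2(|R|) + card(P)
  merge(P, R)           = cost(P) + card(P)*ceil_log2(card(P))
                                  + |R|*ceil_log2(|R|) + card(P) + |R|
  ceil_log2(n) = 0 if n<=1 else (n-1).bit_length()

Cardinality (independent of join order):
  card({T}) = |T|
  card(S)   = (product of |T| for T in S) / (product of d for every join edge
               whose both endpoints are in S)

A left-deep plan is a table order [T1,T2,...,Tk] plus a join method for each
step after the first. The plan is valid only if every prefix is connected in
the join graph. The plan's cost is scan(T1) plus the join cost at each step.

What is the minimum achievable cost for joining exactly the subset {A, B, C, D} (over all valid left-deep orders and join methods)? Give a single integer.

214680

Selinger DP over subsets of {A,B,C,D}:
  {B}: scan cost=200, card=200
  {A}: scan cost=500, card=500
  {D}: scan cost=200, card=200
  {C}: scan cost=40, card=40
  {AB}: card=20000; try (B,hash)→4200, (A,merge)→7000, (B,merge)→7300, (A,hash)→9400, (A,nl_idx)→22000, (B,nl_idx)→24500 …(+2); best=4200 via (B,hash)
  {AD}: card=25000; try (D,hash)→4200, (A,merge)→7000, (D,merge)→7300, (A,hash)→9400, (A,nl_idx)→27000, (A,nl)→100200 …(+1); best=4200 via (D,hash)
  {CD}: card=1600; try (C,hash)→880, (D,merge)→2120, (C,merge)→2280, (D,hash)→3280, (D,nl)→8040, (C,nl)→8200; best=880 via (C,hash)
  {ABD}: card=1000000; try (D,hash)→27400, (B,hash)→32400, (D,merge)→326000, (B,merge)→406000, (B,nl_idx)→1204200, (D,nl)→4004200 …(+1); best=27400 via (D,hash)
  {ACD}: card=200000; try (A,hash)→11480, (A,merge)→25080, (C,hash)→29680, (A,nl_idx)→215280, (C,merge)→404480, (A,nl)→800880 …(+1); best=11480 via (A,hash)
  {ABCD}: card=8000000; try (B,hash)→214680, (C,hash)→1027880, (B,merge)→3813280, (B,nl_idx)→9611480, (C,merge)→21027680, (B,nl)→40011480 …(+1); best=214680 via (B,hash)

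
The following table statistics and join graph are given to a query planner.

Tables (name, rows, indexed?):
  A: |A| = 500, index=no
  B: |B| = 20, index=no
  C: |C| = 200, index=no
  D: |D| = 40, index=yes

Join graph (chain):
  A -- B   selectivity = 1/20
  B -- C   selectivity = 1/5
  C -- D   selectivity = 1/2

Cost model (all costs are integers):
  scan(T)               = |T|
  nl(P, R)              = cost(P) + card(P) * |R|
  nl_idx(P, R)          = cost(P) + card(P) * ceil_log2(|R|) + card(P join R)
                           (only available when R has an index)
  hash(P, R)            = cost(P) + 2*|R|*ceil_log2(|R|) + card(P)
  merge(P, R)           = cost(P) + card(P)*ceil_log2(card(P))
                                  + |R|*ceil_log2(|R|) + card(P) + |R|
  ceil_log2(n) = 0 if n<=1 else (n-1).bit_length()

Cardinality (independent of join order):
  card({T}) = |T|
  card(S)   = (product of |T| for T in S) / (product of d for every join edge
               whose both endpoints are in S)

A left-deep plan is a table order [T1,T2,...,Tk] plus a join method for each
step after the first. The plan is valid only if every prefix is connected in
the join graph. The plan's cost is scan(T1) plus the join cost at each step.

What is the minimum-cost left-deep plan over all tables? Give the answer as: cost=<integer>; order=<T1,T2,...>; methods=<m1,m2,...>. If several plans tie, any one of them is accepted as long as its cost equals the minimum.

Selinger DP (subsets sized 1..n):
  {A}: scan cost=500, card=500
  {B}: scan cost=20, card=20
  {C}: scan cost=200, card=200
  {D}: scan cost=40, card=40
  {AB}: card=500; try (B,hash)→1200, (A,merge)→5140, (B,merge)→5620, (A,hash)→9040, (A,nl)→10020, (B,nl)→10500; best=1200 via (B,hash)
  {BC}: card=800; try (B,hash)→600, (C,merge)→1940, (B,merge)→2120, (C,hash)→3240, (C,nl)→4020, (B,nl)→4200; best=600 via (B,hash)
  {CD}: card=4000; try (D,hash)→880, (C,merge)→2120, (D,merge)→2280, (C,hash)→3280, (D,nl_idx)→5400, (C,nl)→8040 …(+1); best=880 via (D,hash)
  {ABC}: card=20000; try (C,hash)→4900, (C,merge)→8000, (A,hash)→10400, (A,merge)→14400, (C,nl)→101200, (A,nl)→400600; best=4900 via (C,hash)
  {BCD}: card=16000; try (D,hash)→1880, (B,hash)→5080, (D,merge)→9680, (D,nl_idx)→21400, (D,nl)→32600, (B,merge)→53000 …(+1); best=1880 via (D,hash)
  {ABCD}: card=400000; try (D,hash)→25380, (A,hash)→26880, (A,merge)→246880, (D,merge)→325180, (D,nl_idx)→524900, (D,nl)→804900 …(+1); best=25380 via (D,hash)

cost=25380; order=A,B,C,D; methods=hash,hash,hash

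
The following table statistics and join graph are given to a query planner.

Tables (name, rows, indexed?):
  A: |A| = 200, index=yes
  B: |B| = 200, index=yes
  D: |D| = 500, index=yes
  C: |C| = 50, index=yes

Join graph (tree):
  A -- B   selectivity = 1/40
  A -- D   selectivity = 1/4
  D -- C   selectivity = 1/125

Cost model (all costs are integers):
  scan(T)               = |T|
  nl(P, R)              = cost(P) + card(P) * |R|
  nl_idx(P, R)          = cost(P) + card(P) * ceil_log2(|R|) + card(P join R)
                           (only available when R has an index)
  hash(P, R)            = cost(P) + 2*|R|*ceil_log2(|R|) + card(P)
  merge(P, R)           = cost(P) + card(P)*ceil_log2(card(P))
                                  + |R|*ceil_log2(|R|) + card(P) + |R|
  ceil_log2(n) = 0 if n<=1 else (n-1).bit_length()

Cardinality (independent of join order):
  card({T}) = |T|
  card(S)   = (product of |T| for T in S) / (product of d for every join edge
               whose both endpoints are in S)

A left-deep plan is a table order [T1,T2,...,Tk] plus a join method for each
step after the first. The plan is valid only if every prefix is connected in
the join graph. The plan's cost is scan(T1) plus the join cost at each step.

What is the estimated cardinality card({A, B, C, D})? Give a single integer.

Tables in S: A(200), B(200), C(50), D(500)
Edges inside S: A-B(d=40), A-D(d=4), D-C(d=125)
numerator = 200 * 200 * 50 * 500 = 1000000000
denominator = 40 * 4 * 125 = 20000
card(S) = 1000000000 / 20000 = 50000

50000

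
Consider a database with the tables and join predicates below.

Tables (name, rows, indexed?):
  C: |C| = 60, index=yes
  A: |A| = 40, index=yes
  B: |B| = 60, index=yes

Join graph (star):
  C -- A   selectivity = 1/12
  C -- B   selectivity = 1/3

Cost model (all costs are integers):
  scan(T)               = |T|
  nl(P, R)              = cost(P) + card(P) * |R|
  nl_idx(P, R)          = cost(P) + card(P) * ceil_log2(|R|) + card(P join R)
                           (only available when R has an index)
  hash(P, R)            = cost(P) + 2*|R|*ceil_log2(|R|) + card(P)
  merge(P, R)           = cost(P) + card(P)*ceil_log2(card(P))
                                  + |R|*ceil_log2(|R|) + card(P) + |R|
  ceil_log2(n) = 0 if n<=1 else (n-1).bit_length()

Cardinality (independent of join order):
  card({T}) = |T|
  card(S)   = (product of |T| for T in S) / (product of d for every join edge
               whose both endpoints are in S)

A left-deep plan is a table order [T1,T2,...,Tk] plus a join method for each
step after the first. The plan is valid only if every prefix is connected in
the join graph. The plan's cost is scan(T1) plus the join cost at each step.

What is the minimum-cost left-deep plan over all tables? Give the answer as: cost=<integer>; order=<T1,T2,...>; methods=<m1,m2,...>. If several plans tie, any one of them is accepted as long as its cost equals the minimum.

Selinger DP (subsets sized 1..n):
  {C}: scan cost=60, card=60
  {A}: scan cost=40, card=40
  {B}: scan cost=60, card=60
  {AC}: card=200; try (C,nl_idx)→480, (A,hash)→600, (A,nl_idx)→620, (C,merge)→740, (A,merge)→760, (C,hash)→800 …(+2); best=480 via (C,nl_idx)
  {BC}: card=1200; try (C,hash)→840, (B,hash)→840, (C,merge)→900, (B,merge)→900, (C,nl_idx)→1620, (B,nl_idx)→1620 …(+2); best=840 via (C,hash)
  {ABC}: card=4000; try (B,hash)→1400, (A,hash)→2520, (B,merge)→2700, (B,nl_idx)→5680, (A,nl_idx)→12040, (B,nl)→12480 …(+2); best=1400 via (B,hash)

cost=1400; order=A,C,B; methods=nl_idx,hash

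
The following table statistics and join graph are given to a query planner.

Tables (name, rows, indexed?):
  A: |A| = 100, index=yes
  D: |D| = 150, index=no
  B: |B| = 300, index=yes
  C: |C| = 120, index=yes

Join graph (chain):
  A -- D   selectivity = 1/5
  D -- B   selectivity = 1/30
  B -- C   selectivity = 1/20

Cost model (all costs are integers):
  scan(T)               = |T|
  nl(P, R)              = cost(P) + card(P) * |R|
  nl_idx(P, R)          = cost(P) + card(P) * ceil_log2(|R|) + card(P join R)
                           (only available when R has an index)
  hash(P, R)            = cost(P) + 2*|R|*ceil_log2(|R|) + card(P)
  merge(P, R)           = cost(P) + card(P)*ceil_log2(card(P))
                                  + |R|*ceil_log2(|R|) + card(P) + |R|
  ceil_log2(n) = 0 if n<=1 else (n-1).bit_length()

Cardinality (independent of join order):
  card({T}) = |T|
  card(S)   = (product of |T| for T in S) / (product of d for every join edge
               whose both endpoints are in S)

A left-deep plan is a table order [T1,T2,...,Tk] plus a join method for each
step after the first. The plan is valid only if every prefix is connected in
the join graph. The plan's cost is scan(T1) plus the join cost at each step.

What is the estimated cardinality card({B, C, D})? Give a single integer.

9000

Tables in S: B(300), C(120), D(150)
Edges inside S: D-B(d=30), B-C(d=20)
numerator = 300 * 120 * 150 = 5400000
denominator = 30 * 20 = 600
card(S) = 5400000 / 600 = 9000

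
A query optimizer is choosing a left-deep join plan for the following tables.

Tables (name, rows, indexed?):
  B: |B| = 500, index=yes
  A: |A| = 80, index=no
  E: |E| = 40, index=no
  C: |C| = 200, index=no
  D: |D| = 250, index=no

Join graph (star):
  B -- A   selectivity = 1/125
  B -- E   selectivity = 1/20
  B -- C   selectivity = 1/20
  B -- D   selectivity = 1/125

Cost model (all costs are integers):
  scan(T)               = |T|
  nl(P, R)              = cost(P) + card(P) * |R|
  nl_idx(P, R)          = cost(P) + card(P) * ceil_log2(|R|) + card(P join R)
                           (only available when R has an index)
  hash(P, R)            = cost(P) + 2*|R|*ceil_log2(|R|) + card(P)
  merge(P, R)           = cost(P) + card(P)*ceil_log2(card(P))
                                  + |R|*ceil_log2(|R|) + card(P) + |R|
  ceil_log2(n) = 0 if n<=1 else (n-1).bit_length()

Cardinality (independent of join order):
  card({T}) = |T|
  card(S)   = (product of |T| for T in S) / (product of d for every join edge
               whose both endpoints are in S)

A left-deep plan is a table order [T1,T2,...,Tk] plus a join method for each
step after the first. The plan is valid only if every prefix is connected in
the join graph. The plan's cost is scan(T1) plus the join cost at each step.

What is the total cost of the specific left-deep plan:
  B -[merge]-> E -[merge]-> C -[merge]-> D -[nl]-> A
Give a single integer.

step 1: scan B: cost=500, card=500
step 2: join E via merge
    card(P join E) = 500*40/(20) = 1000
    cost = 500 + 500*9 + 40*6 + 500 + 40 = 5780
step 3: join C via merge
    card(P join C) = 1000*200/(20) = 10000
    cost = 5780 + 1000*10 + 200*8 + 1000 + 200 = 18580
step 4: join D via merge
    card(P join D) = 10000*250/(125) = 20000
    cost = 18580 + 10000*14 + 250*8 + 10000 + 250 = 170830
step 5: join A via nl
    card(P join A) = 20000*80/(125) = 12800
    cost = 170830 + 20000*80 = 1770830

1770830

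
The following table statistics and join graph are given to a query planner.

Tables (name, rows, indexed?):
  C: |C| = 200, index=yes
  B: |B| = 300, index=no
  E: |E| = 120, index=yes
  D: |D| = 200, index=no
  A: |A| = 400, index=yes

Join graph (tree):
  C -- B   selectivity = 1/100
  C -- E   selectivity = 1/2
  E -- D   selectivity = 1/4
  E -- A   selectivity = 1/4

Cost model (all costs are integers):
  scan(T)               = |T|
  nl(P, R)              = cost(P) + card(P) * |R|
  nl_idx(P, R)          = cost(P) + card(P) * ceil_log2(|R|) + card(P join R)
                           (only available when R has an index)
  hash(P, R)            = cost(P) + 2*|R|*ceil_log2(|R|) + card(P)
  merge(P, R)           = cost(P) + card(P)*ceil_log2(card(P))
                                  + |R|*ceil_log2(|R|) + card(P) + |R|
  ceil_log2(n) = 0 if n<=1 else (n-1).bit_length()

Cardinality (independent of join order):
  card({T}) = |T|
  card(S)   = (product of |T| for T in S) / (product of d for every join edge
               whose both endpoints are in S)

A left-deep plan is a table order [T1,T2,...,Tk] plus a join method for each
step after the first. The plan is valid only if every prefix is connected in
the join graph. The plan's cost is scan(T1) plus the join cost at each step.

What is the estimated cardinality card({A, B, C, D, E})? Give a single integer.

Tables in S: A(400), B(300), C(200), D(200), E(120)
Edges inside S: C-B(d=100), C-E(d=2), E-D(d=4), E-A(d=4)
numerator = 400 * 300 * 200 * 200 * 120 = 576000000000
denominator = 100 * 2 * 4 * 4 = 3200
card(S) = 576000000000 / 3200 = 180000000

180000000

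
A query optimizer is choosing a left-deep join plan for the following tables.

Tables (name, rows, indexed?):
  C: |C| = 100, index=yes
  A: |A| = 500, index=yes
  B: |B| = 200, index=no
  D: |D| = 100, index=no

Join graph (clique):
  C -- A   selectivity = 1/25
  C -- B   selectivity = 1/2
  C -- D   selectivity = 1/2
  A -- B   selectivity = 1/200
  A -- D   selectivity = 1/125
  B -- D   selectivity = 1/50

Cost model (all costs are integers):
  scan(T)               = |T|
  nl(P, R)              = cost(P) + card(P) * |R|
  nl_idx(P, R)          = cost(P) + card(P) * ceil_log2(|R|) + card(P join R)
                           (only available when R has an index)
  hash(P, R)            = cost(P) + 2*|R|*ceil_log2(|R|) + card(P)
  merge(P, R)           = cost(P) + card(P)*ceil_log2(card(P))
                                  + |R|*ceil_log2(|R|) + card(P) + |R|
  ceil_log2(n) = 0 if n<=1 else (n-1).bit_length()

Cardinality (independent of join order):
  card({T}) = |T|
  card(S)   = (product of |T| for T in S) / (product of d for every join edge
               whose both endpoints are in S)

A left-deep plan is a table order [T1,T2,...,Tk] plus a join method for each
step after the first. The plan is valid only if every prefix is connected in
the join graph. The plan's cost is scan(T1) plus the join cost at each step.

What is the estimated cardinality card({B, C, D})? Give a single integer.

10000

Tables in S: B(200), C(100), D(100)
Edges inside S: C-B(d=2), C-D(d=2), B-D(d=50)
numerator = 200 * 100 * 100 = 2000000
denominator = 2 * 2 * 50 = 200
card(S) = 2000000 / 200 = 10000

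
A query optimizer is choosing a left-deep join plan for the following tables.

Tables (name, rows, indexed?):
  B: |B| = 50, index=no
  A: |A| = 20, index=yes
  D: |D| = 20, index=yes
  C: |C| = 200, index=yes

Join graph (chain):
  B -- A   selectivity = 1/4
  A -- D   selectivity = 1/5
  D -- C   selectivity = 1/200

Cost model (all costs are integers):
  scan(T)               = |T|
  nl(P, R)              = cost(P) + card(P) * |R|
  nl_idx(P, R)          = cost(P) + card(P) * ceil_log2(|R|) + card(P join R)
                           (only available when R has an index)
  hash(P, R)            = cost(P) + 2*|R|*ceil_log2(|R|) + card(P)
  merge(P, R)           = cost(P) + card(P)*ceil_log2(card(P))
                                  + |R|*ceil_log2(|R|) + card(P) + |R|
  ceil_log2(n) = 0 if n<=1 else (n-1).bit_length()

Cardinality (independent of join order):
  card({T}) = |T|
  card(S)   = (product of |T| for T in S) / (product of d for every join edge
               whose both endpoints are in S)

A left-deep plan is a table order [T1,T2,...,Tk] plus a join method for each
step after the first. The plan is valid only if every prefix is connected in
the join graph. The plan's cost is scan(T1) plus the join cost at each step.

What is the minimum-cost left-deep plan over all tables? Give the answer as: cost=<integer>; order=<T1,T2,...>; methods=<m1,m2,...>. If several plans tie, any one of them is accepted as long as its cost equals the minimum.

cost=1060; order=D,C,A,B; methods=nl_idx,nl_idx,hash

Selinger DP (subsets sized 1..n):
  {B}: scan cost=50, card=50
  {A}: scan cost=20, card=20
  {D}: scan cost=20, card=20
  {C}: scan cost=200, card=200
  {AB}: card=250; try (A,hash)→300, (B,merge)→490, (A,merge)→520, (A,nl_idx)→550, (B,hash)→640, (B,nl)→1020 …(+1); best=300 via (A,hash)
  {AD}: card=80; try (D,nl_idx)→200, (A,nl_idx)→200, (D,hash)→240, (A,hash)→240, (D,merge)→260, (A,merge)→260 …(+2); best=200 via (D,nl_idx)
  {CD}: card=20; try (C,nl_idx)→200, (D,hash)→600, (D,nl_idx)→1220, (C,merge)→1940, (D,merge)→2120, (C,hash)→3240 …(+2); best=200 via (C,nl_idx)
  {ABD}: card=1000; try (D,hash)→750, (B,hash)→880, (B,merge)→1190, (D,nl_idx)→2550, (D,merge)→2670, (B,nl)→4200 …(+1); best=750 via (D,hash)
  {ACD}: card=80; try (A,nl_idx)→380, (A,hash)→420, (A,merge)→440, (A,nl)→600, (C,nl_idx)→920, (C,merge)→2640 …(+2); best=380 via (A,nl_idx)
  {ABCD}: card=1000; try (B,hash)→1060, (B,merge)→1370, (B,nl)→4380, (C,hash)→4950, (C,nl_idx)→9750, (C,merge)→13550 …(+1); best=1060 via (B,hash)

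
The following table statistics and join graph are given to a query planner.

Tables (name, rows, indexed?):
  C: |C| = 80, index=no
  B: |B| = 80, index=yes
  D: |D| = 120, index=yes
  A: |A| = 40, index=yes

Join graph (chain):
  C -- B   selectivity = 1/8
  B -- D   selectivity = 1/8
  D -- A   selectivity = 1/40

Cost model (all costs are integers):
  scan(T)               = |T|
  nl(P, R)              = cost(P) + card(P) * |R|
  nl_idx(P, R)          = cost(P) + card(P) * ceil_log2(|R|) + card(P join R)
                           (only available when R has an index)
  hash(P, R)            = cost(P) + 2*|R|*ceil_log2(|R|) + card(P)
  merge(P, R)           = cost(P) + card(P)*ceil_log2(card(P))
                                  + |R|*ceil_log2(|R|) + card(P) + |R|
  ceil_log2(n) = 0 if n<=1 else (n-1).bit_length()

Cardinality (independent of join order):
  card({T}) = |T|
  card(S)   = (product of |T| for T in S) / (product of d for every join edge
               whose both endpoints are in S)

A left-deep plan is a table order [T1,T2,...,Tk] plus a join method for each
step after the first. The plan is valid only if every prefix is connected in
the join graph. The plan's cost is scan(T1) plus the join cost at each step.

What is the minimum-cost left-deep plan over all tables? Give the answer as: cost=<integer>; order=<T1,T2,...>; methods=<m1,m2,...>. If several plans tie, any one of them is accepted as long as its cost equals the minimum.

Selinger DP (subsets sized 1..n):
  {C}: scan cost=80, card=80
  {B}: scan cost=80, card=80
  {D}: scan cost=120, card=120
  {A}: scan cost=40, card=40
  {BC}: card=800; try (C,hash)→1280, (B,hash)→1280, (C,merge)→1360, (B,merge)→1360, (B,nl_idx)→1440, (C,nl)→6480 …(+1); best=1280 via (C,hash)
  {BD}: card=1200; try (B,hash)→1360, (D,merge)→1680, (B,merge)→1720, (D,hash)→1840, (D,nl_idx)→1840, (B,nl_idx)→2160 …(+2); best=1360 via (B,hash)
  {AD}: card=120; try (D,nl_idx)→440, (A,hash)→720, (A,nl_idx)→960, (D,merge)→1280, (A,merge)→1360, (D,hash)→1760 …(+2); best=440 via (D,nl_idx)
  {BCD}: card=12000; try (C,hash)→3680, (D,hash)→3760, (D,merge)→11040, (C,merge)→16400, (D,nl_idx)→18880, (D,nl)→97280 …(+1); best=3680 via (C,hash)
  {ABD}: card=1200; try (B,hash)→1680, (B,merge)→2040, (B,nl_idx)→2480, (A,hash)→3040, (A,nl_idx)→9760, (B,nl)→10040 …(+2); best=1680 via (B,hash)
  {ABCD}: card=12000; try (C,hash)→4000, (A,hash)→16160, (C,merge)→16720, (A,nl_idx)→87680, (C,nl)→97680, (A,merge)→183960 …(+1); best=4000 via (C,hash)

cost=4000; order=A,D,B,C; methods=nl_idx,hash,hash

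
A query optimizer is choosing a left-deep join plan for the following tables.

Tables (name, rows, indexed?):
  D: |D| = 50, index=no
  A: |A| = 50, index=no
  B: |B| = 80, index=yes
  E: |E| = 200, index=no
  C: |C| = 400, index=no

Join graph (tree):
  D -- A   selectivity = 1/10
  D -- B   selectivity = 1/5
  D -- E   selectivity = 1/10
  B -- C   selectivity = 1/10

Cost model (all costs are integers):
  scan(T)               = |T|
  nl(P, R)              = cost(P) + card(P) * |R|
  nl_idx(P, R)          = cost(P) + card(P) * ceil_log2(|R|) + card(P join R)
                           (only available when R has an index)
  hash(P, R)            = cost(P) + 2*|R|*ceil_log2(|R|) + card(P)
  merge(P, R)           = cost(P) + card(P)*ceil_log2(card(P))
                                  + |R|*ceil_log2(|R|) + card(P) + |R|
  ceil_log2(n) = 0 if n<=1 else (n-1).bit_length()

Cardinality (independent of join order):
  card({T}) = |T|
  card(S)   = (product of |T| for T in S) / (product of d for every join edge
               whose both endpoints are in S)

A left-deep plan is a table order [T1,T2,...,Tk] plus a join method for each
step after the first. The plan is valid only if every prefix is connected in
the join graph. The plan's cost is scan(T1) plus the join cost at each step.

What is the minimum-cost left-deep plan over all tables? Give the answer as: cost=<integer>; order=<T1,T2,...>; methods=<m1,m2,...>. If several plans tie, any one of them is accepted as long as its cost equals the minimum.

Selinger DP (subsets sized 1..n):
  {D}: scan cost=50, card=50
  {A}: scan cost=50, card=50
  {B}: scan cost=80, card=80
  {E}: scan cost=200, card=200
  {C}: scan cost=400, card=400
  {AD}: card=250; try (D,hash)→700, (A,hash)→700, (D,merge)→750, (A,merge)→750, (D,nl)→2550, (A,nl)→2550; best=700 via (D,hash)
  {BD}: card=800; try (D,hash)→760, (B,merge)→1040, (D,merge)→1070, (B,nl_idx)→1200, (B,hash)→1220, (B,nl)→4050 …(+1); best=760 via (D,hash)
  {DE}: card=1000; try (D,hash)→1000, (E,merge)→2200, (D,merge)→2350, (E,hash)→3300, (E,nl)→10050, (D,nl)→10200; best=1000 via (D,hash)
  {BC}: card=3200; try (B,hash)→1920, (C,merge)→4720, (B,merge)→5040, (B,nl_idx)→6400, (C,hash)→7360, (C,nl)→32080 …(+1); best=1920 via (B,hash)
  {ABD}: card=4000; try (B,hash)→2070, (A,hash)→2160, (B,merge)→3590, (B,nl_idx)→6450, (A,merge)→9910, (B,nl)→20700 …(+1); best=2070 via (B,hash)
  {ADE}: card=5000; try (A,hash)→2600, (E,hash)→4150, (E,merge)→4750, (A,merge)→12350, (E,nl)→50700, (A,nl)→51000; best=2600 via (A,hash)
  {BDE}: card=16000; try (B,hash)→3120, (E,hash)→4760, (E,merge)→11360, (B,merge)→12640, (B,nl_idx)→24000, (B,nl)→81000 …(+1); best=3120 via (B,hash)
  {BCD}: card=32000; try (D,hash)→5720, (C,hash)→8760, (C,merge)→13560, (D,merge)→43870, (D,nl)→161920, (C,nl)→320760; best=5720 via (D,hash)
  {ABDE}: card=80000; try (B,hash)→8720, (E,hash)→9270, (A,hash)→19720, (E,merge)→55870, (B,merge)→73240, (B,nl_idx)→117600 …(+4); best=8720 via (B,hash)
  {ABCD}: card=160000; try (C,hash)→13270, (A,hash)→38320, (C,merge)→58070, (A,merge)→518070, (C,nl)→1602070, (A,nl)→1605720; best=13270 via (C,hash)
  {BCDE}: card=640000; try (C,hash)→26320, (E,hash)→40920, (C,merge)→247120, (E,merge)→519520, (C,nl)→6403120, (E,nl)→6405720; best=26320 via (C,hash)
  {ABCDE}: card=3200000; try (C,hash)→95920, (E,hash)→176470, (A,hash)→666920, (C,merge)→1452720, (E,merge)→3055070, (A,merge)→13466670 …(+3); best=95920 via (C,hash)

cost=95920; order=E,D,A,B,C; methods=hash,hash,hash,hash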